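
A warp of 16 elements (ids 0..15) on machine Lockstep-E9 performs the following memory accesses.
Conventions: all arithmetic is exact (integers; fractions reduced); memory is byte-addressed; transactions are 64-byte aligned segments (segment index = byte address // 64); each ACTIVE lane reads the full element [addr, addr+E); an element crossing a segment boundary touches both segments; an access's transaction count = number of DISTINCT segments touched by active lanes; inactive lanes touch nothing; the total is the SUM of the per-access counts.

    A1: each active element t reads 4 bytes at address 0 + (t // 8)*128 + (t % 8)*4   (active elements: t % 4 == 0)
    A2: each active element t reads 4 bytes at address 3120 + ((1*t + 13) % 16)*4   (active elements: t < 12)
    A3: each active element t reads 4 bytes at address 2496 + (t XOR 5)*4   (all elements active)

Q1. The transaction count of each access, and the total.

A1: 2 transactions
A2: 2 transactions
A3: 1 transaction

Answer: 2,2,1; total 5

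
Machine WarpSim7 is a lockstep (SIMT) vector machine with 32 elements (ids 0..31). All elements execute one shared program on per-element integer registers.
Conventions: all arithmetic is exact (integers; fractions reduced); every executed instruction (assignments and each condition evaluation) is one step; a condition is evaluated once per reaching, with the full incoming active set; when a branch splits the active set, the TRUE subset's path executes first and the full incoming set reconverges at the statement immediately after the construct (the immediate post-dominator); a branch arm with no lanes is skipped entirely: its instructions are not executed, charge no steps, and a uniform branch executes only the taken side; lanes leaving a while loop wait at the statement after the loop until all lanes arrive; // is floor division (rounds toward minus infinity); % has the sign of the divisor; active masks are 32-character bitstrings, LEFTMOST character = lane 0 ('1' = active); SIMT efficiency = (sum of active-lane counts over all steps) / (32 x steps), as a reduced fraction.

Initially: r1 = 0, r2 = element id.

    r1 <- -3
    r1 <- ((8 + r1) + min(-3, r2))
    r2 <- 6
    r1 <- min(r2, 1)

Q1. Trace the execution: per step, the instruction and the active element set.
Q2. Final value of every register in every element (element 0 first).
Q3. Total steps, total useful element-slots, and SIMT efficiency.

step 0: r1 <- -3                     11111111111111111111111111111111
step 1: r1 <- ((8 + r1) + min(-3, r2)) 11111111111111111111111111111111
step 2: r2 <- 6                      11111111111111111111111111111111
step 3: r1 <- min(r2, 1)             11111111111111111111111111111111

Answer: 4 steps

r1: 1,1,1,1,1,1,1,1,1,1,1,1,1,1,1,1,1,1,1,1,1,1,1,1,1,1,1,1,1,1,1,1
r2: 6,6,6,6,6,6,6,6,6,6,6,6,6,6,6,6,6,6,6,6,6,6,6,6,6,6,6,6,6,6,6,6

steps = 4; useful = 128; efficiency = 128/128 = 1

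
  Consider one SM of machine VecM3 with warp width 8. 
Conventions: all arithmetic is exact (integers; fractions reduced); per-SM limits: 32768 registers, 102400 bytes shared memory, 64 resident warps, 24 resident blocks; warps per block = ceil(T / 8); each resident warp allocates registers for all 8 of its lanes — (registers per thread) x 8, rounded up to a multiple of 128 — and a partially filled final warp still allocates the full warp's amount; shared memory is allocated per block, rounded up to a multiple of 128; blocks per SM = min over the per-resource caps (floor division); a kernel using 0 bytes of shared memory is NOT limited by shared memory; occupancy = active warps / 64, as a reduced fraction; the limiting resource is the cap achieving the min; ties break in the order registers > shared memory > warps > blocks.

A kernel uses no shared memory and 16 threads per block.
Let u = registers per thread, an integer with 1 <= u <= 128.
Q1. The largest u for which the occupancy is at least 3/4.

Answer: u = 80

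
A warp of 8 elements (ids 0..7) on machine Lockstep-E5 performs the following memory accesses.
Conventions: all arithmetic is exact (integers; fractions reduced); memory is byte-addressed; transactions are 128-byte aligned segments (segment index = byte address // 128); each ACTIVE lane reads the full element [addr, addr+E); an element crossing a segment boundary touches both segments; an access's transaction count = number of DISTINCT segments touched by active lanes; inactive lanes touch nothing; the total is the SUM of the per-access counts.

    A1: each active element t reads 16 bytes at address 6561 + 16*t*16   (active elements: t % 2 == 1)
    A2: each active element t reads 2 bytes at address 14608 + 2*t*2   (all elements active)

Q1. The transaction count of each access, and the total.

A1: 4 transactions
A2: 1 transaction

Answer: 4,1; total 5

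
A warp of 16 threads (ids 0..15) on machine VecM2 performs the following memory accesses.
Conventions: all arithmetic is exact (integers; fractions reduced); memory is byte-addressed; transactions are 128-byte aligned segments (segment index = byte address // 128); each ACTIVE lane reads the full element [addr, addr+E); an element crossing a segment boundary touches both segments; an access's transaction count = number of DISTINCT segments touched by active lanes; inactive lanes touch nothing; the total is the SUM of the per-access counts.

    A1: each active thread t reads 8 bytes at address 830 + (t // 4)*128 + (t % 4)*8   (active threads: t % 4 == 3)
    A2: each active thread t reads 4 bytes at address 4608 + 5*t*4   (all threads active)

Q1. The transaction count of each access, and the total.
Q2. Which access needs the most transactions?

A1: 4 transactions
A2: 3 transactions

Answer: 4,3; total 7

Answer: A1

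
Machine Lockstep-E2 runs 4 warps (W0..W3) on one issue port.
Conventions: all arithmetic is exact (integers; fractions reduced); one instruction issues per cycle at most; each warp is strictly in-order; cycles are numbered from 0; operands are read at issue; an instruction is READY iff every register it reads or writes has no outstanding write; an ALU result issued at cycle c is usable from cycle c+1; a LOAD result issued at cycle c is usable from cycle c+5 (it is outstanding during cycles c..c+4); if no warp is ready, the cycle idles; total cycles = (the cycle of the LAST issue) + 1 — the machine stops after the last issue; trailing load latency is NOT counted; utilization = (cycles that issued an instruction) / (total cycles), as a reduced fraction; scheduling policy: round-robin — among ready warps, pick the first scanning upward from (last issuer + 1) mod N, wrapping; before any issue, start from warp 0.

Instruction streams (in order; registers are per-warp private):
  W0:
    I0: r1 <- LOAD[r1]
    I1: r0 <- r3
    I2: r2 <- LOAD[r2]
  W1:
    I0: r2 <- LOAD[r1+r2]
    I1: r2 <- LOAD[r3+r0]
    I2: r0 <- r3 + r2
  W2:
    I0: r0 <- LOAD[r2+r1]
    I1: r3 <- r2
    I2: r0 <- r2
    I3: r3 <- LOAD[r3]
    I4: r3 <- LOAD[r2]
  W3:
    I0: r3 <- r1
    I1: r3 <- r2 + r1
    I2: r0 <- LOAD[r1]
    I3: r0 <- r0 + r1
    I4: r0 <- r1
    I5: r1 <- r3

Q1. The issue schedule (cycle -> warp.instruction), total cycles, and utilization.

cycle 0: W0.I0
cycle 1: W1.I0
cycle 2: W2.I0
cycle 3: W3.I0
cycle 4: W0.I1
cycle 5: W2.I1
cycle 6: W3.I1
cycle 7: W0.I2
cycle 8: W1.I1
cycle 9: W2.I2
cycle 10: W3.I2
cycle 11: W2.I3
cycle 12: idle
cycle 13: W1.I2
cycle 14: idle
cycle 15: W3.I3
cycle 16: W2.I4
cycle 17: W3.I4
cycle 18: W3.I5

Answer: 19 cycles, utilization 17/19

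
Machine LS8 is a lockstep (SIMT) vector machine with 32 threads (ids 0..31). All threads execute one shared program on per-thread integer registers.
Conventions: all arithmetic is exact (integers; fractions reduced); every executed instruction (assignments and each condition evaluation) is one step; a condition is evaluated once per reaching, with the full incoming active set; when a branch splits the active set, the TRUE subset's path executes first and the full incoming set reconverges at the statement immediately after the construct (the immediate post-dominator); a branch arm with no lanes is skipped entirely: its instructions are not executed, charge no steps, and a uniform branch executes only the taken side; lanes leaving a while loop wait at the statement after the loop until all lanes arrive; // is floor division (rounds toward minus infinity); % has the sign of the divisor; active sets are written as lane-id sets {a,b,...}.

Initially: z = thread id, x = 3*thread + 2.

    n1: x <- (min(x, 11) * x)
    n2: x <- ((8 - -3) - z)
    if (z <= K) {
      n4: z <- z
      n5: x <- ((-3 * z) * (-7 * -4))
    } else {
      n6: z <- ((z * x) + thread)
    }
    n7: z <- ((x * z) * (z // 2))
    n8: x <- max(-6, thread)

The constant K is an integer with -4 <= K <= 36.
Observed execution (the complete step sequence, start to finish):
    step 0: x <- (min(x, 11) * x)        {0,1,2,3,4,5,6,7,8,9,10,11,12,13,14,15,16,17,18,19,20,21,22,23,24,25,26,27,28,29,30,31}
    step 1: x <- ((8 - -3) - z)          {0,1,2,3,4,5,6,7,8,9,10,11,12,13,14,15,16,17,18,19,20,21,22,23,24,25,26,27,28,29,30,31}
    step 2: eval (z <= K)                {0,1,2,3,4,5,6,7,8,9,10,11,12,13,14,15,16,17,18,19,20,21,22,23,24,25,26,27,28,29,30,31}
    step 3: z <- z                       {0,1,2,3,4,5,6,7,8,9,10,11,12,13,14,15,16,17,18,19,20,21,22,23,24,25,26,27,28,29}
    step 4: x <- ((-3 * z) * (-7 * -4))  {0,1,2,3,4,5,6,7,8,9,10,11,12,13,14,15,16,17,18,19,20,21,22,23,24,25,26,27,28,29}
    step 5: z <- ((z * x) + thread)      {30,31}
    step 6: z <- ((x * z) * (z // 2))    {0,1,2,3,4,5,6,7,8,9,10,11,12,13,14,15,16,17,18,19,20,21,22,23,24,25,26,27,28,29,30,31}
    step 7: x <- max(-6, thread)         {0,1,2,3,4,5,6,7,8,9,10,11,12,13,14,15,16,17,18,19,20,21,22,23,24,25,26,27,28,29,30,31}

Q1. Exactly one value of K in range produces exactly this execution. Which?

Answer: K = 29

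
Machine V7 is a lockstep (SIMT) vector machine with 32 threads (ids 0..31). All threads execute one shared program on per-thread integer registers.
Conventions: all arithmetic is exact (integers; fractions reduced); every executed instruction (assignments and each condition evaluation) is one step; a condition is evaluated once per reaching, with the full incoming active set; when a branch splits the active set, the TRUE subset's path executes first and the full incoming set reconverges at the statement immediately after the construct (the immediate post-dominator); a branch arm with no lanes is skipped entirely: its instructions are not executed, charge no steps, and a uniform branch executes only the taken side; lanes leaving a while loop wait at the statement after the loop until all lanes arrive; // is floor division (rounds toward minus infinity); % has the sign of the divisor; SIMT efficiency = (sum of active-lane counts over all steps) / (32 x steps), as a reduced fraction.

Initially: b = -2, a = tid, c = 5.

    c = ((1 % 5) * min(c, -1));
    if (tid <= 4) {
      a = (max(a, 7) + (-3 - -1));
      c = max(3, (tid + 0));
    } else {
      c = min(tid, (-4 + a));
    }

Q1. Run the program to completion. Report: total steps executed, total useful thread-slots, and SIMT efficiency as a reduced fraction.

Answer: 5 steps, 101 useful, 101/160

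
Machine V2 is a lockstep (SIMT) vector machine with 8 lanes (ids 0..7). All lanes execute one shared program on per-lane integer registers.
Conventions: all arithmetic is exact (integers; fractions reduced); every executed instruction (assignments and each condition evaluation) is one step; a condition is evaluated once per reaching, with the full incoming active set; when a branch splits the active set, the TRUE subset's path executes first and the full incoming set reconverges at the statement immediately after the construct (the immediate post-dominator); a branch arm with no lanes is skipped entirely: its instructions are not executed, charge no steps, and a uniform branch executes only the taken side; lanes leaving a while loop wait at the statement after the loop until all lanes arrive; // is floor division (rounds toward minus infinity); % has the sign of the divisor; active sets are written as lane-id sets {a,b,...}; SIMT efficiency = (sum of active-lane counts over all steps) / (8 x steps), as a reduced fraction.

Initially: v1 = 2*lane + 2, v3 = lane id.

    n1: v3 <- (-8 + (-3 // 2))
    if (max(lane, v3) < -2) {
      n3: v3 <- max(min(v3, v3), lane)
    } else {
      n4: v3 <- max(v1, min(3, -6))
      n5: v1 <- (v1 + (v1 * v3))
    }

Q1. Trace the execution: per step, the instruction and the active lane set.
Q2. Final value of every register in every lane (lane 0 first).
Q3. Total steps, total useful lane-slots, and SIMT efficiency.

step 0: v3 <- (-8 + (-3 // 2))       {0,1,2,3,4,5,6,7}
step 1: eval (max(lane, v3) < -2)    {0,1,2,3,4,5,6,7}
step 2: v3 <- max(v1, min(3, -6))    {0,1,2,3,4,5,6,7}
step 3: v1 <- (v1 + (v1 * v3))       {0,1,2,3,4,5,6,7}

Answer: 4 steps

v1: 6,20,42,72,110,156,210,272
v3: 2,4,6,8,10,12,14,16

steps = 4; useful = 32; efficiency = 32/32 = 1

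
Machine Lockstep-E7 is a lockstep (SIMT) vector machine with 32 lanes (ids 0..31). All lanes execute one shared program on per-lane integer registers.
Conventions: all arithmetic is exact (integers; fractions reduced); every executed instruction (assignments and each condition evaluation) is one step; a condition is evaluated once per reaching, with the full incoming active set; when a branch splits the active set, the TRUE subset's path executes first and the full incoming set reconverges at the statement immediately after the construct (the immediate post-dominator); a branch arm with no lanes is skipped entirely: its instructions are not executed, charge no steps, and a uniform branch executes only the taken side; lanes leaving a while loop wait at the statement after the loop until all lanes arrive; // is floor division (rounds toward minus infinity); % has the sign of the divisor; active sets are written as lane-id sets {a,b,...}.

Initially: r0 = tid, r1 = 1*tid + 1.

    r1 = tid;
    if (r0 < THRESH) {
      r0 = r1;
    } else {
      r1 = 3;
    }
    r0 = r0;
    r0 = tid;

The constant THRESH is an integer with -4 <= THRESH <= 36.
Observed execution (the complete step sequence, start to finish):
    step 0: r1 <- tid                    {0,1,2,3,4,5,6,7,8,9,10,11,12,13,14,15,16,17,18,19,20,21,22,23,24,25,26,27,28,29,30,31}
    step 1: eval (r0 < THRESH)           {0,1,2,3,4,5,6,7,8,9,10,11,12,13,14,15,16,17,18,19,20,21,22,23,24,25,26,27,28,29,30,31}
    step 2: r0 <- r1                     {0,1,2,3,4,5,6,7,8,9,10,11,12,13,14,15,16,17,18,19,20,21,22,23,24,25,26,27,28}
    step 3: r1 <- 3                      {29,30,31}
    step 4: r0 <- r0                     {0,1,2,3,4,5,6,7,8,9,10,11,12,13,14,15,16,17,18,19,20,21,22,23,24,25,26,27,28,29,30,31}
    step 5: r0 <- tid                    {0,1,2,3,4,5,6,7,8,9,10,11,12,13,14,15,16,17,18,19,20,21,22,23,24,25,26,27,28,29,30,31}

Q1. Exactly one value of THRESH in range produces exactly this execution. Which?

Answer: THRESH = 29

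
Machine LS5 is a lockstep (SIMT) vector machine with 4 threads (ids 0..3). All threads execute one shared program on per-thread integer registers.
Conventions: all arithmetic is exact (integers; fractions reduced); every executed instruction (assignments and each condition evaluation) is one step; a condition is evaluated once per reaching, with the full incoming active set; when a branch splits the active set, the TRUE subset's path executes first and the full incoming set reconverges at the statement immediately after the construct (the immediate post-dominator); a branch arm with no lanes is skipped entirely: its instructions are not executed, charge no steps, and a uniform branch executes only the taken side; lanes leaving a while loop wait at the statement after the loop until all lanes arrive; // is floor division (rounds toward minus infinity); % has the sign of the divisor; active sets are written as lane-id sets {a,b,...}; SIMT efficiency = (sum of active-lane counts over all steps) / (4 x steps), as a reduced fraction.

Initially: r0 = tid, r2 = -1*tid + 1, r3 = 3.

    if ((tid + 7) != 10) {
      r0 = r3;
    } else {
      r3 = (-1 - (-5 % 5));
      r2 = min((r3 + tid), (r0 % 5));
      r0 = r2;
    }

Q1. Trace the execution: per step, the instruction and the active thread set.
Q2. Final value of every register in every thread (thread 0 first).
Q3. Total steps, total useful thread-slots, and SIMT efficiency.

step 0: eval ((tid + 7) != 10)       {0,1,2,3}
step 1: r0 <- r3                     {0,1,2}
step 2: r3 <- (-1 - (-5 % 5))        {3}
step 3: r2 <- min((r3 + tid), (r0 % 5)) {3}
step 4: r0 <- r2                     {3}

Answer: 5 steps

r0: 3,3,3,2
r2: 1,0,-1,2
r3: 3,3,3,-1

steps = 5; useful = 10; efficiency = 10/20 = 1/2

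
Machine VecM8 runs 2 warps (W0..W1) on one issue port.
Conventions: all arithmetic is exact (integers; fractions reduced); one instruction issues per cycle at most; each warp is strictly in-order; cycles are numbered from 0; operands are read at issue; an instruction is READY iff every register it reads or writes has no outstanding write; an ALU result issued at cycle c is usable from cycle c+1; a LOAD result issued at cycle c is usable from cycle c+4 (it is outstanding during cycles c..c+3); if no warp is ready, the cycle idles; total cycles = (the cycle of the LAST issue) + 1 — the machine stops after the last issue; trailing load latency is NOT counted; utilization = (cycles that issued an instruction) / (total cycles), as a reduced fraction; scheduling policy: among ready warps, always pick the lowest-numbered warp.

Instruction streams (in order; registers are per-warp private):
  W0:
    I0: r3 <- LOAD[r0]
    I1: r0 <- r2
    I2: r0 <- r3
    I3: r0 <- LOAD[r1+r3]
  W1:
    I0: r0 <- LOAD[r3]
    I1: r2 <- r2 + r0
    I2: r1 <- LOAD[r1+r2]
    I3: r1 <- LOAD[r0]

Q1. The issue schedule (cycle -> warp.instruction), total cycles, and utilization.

cycle 0: W0.I0
cycle 1: W0.I1
cycle 2: W1.I0
cycle 3: idle
cycle 4: W0.I2
cycle 5: W0.I3
cycle 6: W1.I1
cycle 7: W1.I2
cycle 8: idle
cycle 9: idle
cycle 10: idle
cycle 11: W1.I3

Answer: 12 cycles, utilization 2/3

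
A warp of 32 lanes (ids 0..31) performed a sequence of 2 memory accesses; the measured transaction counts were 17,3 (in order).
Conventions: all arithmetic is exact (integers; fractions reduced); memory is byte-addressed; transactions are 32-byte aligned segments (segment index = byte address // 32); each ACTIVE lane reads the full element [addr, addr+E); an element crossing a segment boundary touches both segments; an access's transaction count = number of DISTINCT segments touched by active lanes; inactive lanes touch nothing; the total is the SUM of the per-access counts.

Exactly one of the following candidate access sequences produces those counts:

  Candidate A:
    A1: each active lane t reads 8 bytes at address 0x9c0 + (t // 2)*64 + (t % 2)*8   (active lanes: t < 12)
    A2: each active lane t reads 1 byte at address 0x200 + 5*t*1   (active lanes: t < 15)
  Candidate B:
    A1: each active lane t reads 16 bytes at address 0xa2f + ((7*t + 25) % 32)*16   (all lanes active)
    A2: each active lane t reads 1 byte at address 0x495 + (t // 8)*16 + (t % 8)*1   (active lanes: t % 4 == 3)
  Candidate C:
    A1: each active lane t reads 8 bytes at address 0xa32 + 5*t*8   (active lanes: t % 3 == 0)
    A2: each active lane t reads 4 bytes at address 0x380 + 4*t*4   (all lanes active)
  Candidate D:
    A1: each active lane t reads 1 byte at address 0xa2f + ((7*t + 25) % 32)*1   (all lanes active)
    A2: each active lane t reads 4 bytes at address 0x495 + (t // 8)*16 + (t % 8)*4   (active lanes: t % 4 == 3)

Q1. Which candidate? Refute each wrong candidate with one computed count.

A: A1 gives 6 transactions, not 17
C: A1 gives 13 transactions, not 17
D: A1 gives 2 transactions, not 17
B: all counts match (17,3)

Answer: B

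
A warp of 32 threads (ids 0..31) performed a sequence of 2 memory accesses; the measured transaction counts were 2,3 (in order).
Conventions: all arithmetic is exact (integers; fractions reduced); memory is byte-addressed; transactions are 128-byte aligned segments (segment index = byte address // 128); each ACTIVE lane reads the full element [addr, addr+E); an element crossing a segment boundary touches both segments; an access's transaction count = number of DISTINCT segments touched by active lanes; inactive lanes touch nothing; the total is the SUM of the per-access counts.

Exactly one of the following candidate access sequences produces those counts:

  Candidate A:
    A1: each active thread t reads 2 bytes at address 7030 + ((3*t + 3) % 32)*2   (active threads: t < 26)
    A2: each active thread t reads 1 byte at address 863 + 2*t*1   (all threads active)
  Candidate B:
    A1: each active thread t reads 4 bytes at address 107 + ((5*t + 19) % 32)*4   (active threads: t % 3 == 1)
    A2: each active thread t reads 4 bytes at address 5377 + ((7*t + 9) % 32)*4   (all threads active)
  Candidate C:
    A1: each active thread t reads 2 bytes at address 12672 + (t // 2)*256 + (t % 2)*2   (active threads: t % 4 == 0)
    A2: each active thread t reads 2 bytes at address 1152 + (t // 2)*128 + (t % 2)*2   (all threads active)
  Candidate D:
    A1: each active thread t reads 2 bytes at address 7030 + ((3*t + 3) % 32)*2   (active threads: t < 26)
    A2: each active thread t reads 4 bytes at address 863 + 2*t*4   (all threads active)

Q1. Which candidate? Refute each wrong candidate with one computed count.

A: A2 gives 2 transactions, not 3
B: A2 gives 2 transactions, not 3
C: A1 gives 8 transactions, not 2
D: all counts match (2,3)

Answer: D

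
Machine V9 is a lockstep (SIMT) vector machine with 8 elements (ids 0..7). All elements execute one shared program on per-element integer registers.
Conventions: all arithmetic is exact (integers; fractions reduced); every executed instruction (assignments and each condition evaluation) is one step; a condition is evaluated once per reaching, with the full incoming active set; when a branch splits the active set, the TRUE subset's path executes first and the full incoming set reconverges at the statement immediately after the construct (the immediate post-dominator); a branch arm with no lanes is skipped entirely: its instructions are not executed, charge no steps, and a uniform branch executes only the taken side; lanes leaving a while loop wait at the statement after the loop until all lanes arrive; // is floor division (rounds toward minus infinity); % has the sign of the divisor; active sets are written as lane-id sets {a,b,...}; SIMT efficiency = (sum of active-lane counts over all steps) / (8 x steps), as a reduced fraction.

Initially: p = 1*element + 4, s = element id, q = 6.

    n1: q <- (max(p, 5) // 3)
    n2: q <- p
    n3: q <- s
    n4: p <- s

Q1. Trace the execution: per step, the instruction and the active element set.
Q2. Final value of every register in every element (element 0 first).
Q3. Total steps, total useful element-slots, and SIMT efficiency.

step 0: q <- (max(p, 5) // 3)        {0,1,2,3,4,5,6,7}
step 1: q <- p                       {0,1,2,3,4,5,6,7}
step 2: q <- s                       {0,1,2,3,4,5,6,7}
step 3: p <- s                       {0,1,2,3,4,5,6,7}

Answer: 4 steps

p: 0,1,2,3,4,5,6,7
s: 0,1,2,3,4,5,6,7
q: 0,1,2,3,4,5,6,7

steps = 4; useful = 32; efficiency = 32/32 = 1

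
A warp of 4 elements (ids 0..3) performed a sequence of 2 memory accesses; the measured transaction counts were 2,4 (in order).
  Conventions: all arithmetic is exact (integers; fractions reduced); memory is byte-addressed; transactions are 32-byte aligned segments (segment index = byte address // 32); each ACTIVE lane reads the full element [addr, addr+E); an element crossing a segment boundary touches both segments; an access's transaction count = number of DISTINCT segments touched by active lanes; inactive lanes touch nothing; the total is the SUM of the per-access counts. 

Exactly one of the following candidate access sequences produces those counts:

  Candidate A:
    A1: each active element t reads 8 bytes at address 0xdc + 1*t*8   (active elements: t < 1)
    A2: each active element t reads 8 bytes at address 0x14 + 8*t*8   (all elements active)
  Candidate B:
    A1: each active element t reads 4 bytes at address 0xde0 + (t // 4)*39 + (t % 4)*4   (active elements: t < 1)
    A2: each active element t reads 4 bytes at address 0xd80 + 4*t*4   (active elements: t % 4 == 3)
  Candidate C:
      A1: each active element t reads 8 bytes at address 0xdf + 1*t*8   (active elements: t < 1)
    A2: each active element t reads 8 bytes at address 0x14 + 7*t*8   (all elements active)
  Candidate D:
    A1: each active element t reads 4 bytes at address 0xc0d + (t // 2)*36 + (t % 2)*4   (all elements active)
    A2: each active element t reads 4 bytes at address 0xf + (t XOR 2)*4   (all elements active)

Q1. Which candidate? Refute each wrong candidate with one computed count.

B: A1 gives 1 transaction, not 2
C: A2 gives 5 transactions, not 4
D: A2 gives 1 transaction, not 4
A: all counts match (2,4)

Answer: A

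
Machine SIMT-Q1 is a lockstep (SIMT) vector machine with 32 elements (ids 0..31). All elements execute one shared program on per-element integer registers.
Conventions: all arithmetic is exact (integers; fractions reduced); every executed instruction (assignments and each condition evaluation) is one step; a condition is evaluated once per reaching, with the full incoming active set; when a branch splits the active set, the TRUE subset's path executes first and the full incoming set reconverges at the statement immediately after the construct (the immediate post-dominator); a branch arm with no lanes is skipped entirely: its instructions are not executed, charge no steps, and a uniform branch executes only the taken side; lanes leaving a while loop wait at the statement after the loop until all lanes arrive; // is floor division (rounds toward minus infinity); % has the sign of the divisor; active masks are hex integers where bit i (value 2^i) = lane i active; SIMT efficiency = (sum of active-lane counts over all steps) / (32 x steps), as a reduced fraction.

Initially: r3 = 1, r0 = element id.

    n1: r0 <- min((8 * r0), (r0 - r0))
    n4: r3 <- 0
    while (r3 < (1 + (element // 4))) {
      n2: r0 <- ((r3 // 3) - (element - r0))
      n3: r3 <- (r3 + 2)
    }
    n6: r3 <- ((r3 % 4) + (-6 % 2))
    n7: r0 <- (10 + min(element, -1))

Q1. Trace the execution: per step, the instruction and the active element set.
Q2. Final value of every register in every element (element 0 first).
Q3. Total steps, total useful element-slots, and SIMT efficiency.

step 0: r0 <- min((8 * r0), (r0 - r0)) 0xffffffff
step 1: r3 <- 0                      0xffffffff
step 2: eval (r3 < (1 + (element // 4))) 0xffffffff
step 3: r0 <- ((r3 // 3) - (element - r0)) 0xffffffff
step 4: r3 <- (r3 + 2)               0xffffffff
step 5: eval (r3 < (1 + (element // 4))) 0xffffffff
step 6: r0 <- ((r3 // 3) - (element - r0)) 0xffffff00
step 7: r3 <- (r3 + 2)               0xffffff00
step 8: eval (r3 < (1 + (element // 4))) 0xffffff00
step 9: r0 <- ((r3 // 3) - (element - r0)) 0xffff0000
step 10: r3 <- (r3 + 2)               0xffff0000
step 11: eval (r3 < (1 + (element // 4))) 0xffff0000
step 12: r0 <- ((r3 // 3) - (element - r0)) 0xff000000
step 13: r3 <- (r3 + 2)               0xff000000
step 14: eval (r3 < (1 + (element // 4))) 0xff000000
step 15: r3 <- ((r3 % 4) + (-6 % 2))  0xffffffff
step 16: r0 <- (10 + min(element, -1)) 0xffffffff

Answer: 17 steps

r3: 2,2,2,2,2,2,2,2,0,0,0,0,0,0,0,0,2,2,2,2,2,2,2,2,0,0,0,0,0,0,0,0
r0: 9,9,9,9,9,9,9,9,9,9,9,9,9,9,9,9,9,9,9,9,9,9,9,9,9,9,9,9,9,9,9,9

steps = 17; useful = 400; efficiency = 400/544 = 25/34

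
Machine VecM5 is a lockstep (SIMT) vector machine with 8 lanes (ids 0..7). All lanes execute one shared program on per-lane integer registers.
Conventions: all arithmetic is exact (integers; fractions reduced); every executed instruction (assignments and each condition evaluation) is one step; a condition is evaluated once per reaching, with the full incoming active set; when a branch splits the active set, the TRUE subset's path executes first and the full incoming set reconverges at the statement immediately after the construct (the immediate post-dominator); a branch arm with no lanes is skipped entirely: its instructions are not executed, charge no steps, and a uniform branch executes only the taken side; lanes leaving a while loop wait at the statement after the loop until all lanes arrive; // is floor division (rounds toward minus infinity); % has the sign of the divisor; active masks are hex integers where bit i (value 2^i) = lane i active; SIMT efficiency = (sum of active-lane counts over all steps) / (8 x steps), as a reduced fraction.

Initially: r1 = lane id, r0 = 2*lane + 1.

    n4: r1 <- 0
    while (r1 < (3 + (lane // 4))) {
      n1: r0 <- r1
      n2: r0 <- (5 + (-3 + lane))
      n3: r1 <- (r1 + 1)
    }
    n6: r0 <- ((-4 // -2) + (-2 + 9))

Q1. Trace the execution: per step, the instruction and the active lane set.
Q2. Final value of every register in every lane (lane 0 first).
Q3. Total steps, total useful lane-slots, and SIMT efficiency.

step 0: r1 <- 0                      0xff
step 1: eval (r1 < (3 + (lane // 4))) 0xff
step 2: r0 <- r1                     0xff
step 3: r0 <- (5 + (-3 + lane))      0xff
step 4: r1 <- (r1 + 1)               0xff
step 5: eval (r1 < (3 + (lane // 4))) 0xff
step 6: r0 <- r1                     0xff
step 7: r0 <- (5 + (-3 + lane))      0xff
step 8: r1 <- (r1 + 1)               0xff
step 9: eval (r1 < (3 + (lane // 4))) 0xff
step 10: r0 <- r1                     0xff
step 11: r0 <- (5 + (-3 + lane))      0xff
step 12: r1 <- (r1 + 1)               0xff
step 13: eval (r1 < (3 + (lane // 4))) 0xff
step 14: r0 <- r1                     0xf0
step 15: r0 <- (5 + (-3 + lane))      0xf0
step 16: r1 <- (r1 + 1)               0xf0
step 17: eval (r1 < (3 + (lane // 4))) 0xf0
step 18: r0 <- ((-4 // -2) + (-2 + 9)) 0xff

Answer: 19 steps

r1: 3,3,3,3,4,4,4,4
r0: 9,9,9,9,9,9,9,9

steps = 19; useful = 136; efficiency = 136/152 = 17/19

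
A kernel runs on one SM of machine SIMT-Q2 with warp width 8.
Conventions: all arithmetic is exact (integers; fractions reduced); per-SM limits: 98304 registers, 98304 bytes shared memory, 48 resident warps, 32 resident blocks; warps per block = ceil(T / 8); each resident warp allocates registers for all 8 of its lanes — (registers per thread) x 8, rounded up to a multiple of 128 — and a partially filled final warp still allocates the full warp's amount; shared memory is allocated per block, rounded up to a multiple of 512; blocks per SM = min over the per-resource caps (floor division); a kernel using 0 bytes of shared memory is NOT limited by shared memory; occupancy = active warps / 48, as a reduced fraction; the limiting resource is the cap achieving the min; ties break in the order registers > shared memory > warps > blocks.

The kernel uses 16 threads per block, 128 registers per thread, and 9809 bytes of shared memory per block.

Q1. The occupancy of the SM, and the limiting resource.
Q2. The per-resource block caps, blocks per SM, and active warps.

Answer: occupancy 3/8, limited by shared memory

registers: 48 blocks
shared memory: 9 blocks
warps: 24 blocks
blocks: 32 blocks

Answer: 9 blocks, 18 active warps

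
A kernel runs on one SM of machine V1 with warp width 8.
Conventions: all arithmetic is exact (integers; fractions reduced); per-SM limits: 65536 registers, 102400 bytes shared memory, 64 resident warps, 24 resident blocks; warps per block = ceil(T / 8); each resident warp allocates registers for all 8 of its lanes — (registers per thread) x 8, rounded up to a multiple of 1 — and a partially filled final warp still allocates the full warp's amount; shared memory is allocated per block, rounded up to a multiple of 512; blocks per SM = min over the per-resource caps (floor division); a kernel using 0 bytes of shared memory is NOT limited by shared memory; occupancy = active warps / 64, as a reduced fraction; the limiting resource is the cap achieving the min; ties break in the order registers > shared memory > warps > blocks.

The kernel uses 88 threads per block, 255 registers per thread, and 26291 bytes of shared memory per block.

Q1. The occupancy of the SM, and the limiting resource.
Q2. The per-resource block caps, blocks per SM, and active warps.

Answer: occupancy 11/32, limited by registers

registers: 2 blocks
shared memory: 3 blocks
warps: 5 blocks
blocks: 24 blocks

Answer: 2 blocks, 22 active warps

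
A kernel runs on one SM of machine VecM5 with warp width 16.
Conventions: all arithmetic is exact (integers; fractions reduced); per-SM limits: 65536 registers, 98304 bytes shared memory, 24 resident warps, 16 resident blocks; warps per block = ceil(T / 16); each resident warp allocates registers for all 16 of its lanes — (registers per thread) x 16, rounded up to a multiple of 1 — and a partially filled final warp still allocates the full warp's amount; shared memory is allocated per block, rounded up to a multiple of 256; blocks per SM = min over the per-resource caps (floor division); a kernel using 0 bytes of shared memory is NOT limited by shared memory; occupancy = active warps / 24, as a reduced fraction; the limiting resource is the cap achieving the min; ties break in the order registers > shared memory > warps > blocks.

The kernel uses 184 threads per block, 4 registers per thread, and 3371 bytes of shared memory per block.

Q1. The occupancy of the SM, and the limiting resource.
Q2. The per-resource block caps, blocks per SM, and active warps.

Answer: occupancy 1, limited by warps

registers: 85 blocks
shared memory: 27 blocks
warps: 2 blocks
blocks: 16 blocks

Answer: 2 blocks, 24 active warps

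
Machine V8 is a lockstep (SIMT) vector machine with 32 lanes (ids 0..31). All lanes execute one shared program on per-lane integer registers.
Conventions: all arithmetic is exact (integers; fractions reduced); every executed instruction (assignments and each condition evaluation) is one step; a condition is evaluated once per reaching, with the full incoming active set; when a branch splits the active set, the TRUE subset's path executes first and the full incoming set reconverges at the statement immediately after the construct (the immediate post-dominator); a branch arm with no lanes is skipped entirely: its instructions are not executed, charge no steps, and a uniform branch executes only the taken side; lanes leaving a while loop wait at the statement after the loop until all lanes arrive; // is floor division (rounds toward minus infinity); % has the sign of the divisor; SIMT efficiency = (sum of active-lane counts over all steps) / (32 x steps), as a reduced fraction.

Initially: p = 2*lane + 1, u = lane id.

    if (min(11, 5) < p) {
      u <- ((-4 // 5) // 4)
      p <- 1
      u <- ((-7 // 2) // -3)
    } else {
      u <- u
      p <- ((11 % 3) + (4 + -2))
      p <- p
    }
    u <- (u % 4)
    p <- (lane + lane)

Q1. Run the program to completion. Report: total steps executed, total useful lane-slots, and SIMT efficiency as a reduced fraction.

Answer: 9 steps, 192 useful, 2/3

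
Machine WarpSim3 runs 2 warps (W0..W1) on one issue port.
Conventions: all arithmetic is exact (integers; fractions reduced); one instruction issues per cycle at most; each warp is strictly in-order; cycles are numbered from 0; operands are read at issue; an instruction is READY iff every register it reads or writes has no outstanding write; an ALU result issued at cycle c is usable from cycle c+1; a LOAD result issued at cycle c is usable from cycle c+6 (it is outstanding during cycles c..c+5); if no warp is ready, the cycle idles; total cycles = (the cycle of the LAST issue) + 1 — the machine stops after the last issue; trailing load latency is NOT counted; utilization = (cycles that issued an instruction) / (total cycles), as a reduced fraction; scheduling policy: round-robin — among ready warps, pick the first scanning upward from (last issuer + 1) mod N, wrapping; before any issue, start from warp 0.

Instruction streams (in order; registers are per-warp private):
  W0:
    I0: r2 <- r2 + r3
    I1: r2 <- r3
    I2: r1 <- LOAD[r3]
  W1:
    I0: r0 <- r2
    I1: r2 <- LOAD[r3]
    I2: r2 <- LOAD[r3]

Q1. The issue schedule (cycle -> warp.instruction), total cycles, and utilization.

cycle 0: W0.I0
cycle 1: W1.I0
cycle 2: W0.I1
cycle 3: W1.I1
cycle 4: W0.I2
cycle 5: idle
cycle 6: idle
cycle 7: idle
cycle 8: idle
cycle 9: W1.I2

Answer: 10 cycles, utilization 3/5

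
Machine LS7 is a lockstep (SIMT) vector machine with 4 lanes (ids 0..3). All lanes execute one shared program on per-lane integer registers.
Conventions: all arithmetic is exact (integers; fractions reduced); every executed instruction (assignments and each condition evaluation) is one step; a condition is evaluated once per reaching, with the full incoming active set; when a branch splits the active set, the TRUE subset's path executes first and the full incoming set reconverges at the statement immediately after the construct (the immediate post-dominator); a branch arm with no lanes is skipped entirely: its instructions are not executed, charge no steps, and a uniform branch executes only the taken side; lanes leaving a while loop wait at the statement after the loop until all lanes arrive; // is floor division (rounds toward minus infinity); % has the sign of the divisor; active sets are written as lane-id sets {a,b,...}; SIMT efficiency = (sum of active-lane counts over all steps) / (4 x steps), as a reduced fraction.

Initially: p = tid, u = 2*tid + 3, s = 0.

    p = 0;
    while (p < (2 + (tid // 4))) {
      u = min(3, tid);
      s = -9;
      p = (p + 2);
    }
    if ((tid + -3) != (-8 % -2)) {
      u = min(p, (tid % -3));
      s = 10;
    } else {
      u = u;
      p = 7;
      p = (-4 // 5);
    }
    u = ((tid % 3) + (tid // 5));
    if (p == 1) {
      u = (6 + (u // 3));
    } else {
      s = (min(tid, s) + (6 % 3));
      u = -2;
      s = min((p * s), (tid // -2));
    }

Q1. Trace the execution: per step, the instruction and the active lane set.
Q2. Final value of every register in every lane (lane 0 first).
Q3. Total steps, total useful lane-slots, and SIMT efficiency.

step 0: p <- 0                       {0,1,2,3}
step 1: eval (p < (2 + (tid // 4)))  {0,1,2,3}
step 2: u <- min(3, tid)             {0,1,2,3}
step 3: s <- -9                      {0,1,2,3}
step 4: p <- (p + 2)                 {0,1,2,3}
step 5: eval (p < (2 + (tid // 4)))  {0,1,2,3}
step 6: eval ((tid + -3) != (-8 % -2)) {0,1,2,3}
step 7: u <- min(p, (tid % -3))      {0,1,2}
step 8: s <- 10                      {0,1,2}
step 9: u <- u                       {3}
step 10: p <- 7                       {3}
step 11: p <- (-4 // 5)               {3}
step 12: u <- ((tid % 3) + (tid // 5)) {0,1,2,3}
step 13: eval (p == 1)                {0,1,2,3}
step 14: s <- (min(tid, s) + (6 % 3)) {0,1,2,3}
step 15: u <- -2                      {0,1,2,3}
step 16: s <- min((p * s), (tid // -2)) {0,1,2,3}

Answer: 17 steps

p: 2,2,2,-1
u: -2,-2,-2,-2
s: 0,-1,-1,-2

steps = 17; useful = 57; efficiency = 57/68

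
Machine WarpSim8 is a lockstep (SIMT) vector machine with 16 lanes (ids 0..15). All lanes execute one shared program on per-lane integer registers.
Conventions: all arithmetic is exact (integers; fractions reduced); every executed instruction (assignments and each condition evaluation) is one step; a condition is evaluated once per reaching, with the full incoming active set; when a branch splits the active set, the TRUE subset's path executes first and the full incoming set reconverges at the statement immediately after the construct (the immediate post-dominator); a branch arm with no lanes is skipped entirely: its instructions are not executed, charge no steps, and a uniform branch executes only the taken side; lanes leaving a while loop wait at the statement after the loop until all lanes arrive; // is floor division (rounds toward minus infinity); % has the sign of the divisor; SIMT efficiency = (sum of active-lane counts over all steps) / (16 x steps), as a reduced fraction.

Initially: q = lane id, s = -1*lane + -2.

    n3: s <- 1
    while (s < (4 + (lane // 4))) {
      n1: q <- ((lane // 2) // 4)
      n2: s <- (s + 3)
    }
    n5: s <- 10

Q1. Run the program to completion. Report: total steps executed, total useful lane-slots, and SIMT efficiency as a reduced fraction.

Answer: 9 steps, 132 useful, 11/12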